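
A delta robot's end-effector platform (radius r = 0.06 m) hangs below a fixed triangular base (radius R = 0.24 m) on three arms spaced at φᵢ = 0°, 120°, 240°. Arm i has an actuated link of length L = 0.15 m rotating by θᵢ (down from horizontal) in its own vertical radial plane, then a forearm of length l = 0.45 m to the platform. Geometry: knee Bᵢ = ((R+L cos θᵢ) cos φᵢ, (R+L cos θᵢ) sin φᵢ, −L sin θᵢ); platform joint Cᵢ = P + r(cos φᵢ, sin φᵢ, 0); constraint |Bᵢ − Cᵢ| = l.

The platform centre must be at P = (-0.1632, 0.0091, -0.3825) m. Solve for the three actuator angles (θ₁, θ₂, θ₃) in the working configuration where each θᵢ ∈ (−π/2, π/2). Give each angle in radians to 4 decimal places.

θ₁ = 1.3089, θ₂ = 0.1748, θ₃ = 0.2617

rotate P by −φ1: (-0.1632, 0.0091, -0.3825)
  A=0.3432, B=-0.3825, C=(l²−L²−A²−y'²−z²)/(2L)=-0.2806
  θ1 = atan2(B,A) + arccos(C/0.5139) = 1.3089
φ2=120.0° → target in arm frame (0.0895, 0.1368)
  A=0.0905, B=-0.3825, C=(l²−L²−A²−y'²−z²)/(2L)=0.0226
  θ2 = atan2(B,A) + arccos(C/0.3931) = 0.1748
φ3=240.0° → target in arm frame (0.0737, -0.1459)
  e−x'=0.1063;  (l²−L²−(e−x')²−y'²−z²)/2L = 0.0037
  γ=atan2(-0.3825,0.1063)=-1.2998;  ψ=arccos(0.0094)=1.5614;  θ3=γ+ψ≈0.2617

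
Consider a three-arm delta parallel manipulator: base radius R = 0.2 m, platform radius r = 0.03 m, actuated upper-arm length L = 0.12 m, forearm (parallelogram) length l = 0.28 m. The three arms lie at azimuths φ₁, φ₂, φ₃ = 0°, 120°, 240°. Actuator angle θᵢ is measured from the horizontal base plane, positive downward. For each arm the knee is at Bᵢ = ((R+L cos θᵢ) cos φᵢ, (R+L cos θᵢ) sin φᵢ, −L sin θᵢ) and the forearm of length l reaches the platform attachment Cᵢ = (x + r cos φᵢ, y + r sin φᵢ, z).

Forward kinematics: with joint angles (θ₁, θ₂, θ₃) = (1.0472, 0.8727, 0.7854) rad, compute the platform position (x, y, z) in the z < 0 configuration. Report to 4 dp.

(-0.0200, -0.0066, -0.2298)

arm 1 at φ=0.0°: e+L cos θ1 = 0.2300;  O1 = (0.2300, 0.0000, -0.1039)
O2 = (0.2471·cos120.0°, 0.2471·sin120.0°, -0.0919) = (-0.1236, 0.2140, -0.0919)
φ3=240.0°: virtual centre (-0.1274, -0.2207, -0.0849), radius l
eliminate P² terms by subtracting sphere 1 from 2 and 3
[-0.7071 0.4280 0.0240]·P = 0.0058;  [-0.7149 -0.4414 0.0381]·P = 0.0084
Cramer: x(z) = -0.0100+0.0435z;  y(z) = -0.0029+0.0159z
into |P−O₁|² = l²: 1.0021z² + 0.1869z + -0.0100 = 0;  Δ = 0.0749;  z = -0.2298 or 0.0434 → z<0 root = -0.2298
x = -0.0200, y = -0.0066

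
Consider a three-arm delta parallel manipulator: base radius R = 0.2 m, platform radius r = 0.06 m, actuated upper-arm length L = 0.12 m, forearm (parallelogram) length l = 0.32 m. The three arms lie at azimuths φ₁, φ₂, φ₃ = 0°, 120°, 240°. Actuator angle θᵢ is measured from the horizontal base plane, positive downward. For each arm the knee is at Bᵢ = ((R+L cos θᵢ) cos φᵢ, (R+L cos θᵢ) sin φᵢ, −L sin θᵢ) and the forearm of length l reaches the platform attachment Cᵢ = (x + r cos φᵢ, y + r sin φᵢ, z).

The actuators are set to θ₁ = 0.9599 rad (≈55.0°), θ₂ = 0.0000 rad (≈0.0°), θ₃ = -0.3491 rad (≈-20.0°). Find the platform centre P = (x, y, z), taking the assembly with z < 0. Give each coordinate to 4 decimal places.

(-0.0923, -0.0174, -0.2052)

centre 1 = (0.2088·cos0.0°, 0.2088·sin0.0°, -0.0983) = (0.2088, 0.0000, -0.0983)
φ2=120.0°: virtual centre (-0.1300, 0.2252, 0.0000), radius l
centre 3 = (0.2528·cos240.0°, 0.2528·sin240.0°, 0.0410) = (-0.1264, -0.2189, 0.0410)
eliminate P² terms by subtracting sphere 1 from 2 and 3
linear system: -0.6777x+0.4503y = 0.0143−0.1966z; -0.6704x+-0.4378y = 0.0123−0.2787z
det = 0.5986;  x = -0.0197+0.3534z,  y = 0.0021+0.0953z
quadratic in z: (1.1340)z²+(0.0354)z+(-0.0405)=0, √Δ=0.4300 → z ∈ {-0.2052, 0.1740}; z = -0.2052 (taking z<0)
x = -0.0923, y = -0.0174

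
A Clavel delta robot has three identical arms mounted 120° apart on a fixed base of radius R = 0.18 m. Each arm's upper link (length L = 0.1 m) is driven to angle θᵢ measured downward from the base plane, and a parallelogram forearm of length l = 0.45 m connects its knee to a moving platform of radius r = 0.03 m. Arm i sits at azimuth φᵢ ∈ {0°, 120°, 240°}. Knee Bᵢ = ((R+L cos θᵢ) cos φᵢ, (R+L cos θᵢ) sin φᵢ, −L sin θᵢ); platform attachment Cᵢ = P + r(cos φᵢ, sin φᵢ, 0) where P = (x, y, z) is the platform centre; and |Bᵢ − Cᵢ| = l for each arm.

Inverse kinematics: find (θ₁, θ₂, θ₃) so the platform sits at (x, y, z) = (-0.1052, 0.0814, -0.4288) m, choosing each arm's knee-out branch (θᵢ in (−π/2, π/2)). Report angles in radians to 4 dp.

θ₁ = 1.2216, θ₂ = 0.0002, θ₃ = 0.7858

arm 1 (φ=0.0°): x'=-0.1052, y'=0.0814
  A=0.2552, B=-0.4288, C=(l²−L²−A²−y'²−z²)/(2L)=-0.3156
  √(A²+B²)=0.4990;  θ1 = -1.0340+2.2556 ≈ 1.2216
arm 2 (φ=120.0°): x'=0.1231, y'=0.0504
  A=0.0269, B=-0.4288, C=(l²−L²−A²−y'²−z²)/(2L)=0.0268
  θ2 = atan2(B,A) + arccos(C/0.4296) = 0.0002
φ3=240.0° → target in arm frame (-0.0179, -0.1318)
  A cos θ + B sin θ = C:  0.1679·cos θ + -0.4288·sin θ = -0.1847
  θ3 = atan2(B,A) + arccos(C/0.4605) = 0.7858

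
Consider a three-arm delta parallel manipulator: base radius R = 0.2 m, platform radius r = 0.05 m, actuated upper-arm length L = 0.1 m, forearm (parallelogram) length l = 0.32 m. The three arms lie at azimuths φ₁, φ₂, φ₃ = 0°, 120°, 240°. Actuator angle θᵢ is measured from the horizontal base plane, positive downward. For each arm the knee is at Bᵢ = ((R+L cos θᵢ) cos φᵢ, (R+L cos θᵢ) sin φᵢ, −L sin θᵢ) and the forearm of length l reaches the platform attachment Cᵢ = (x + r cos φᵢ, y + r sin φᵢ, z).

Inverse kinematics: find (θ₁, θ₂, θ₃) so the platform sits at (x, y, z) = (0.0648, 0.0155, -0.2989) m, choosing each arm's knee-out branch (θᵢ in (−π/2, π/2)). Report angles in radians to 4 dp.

arm 1 (φ=0.0°): x'=0.0648, y'=0.0155
  A=0.0852, B=-0.2989, C=(l²−L²−A²−y'²−z²)/(2L)=-0.0222
  θ1 = atan2(B,A) + arccos(C/0.3108) = 0.3492
rotate P by −φ2: (-0.0190, -0.0639, -0.2989)
  e−x'=0.1690;  (l²−L²−(e−x')²−y'²−z²)/2L = -0.1479
  γ=atan2(-0.2989,0.1690)=-1.0563;  ψ=arccos(-0.4307)=2.0160;  θ2=γ+ψ≈0.9597
rotate P by −φ3: (-0.0458, 0.0484, -0.2989)
  A cos θ + B sin θ = C:  0.1958·cos θ + -0.2989·sin θ = -0.1881
  √(A²+B²)=0.3573;  θ3 = -0.9908+2.1253 ≈ 1.1345

θ₁ = 0.3492, θ₂ = 0.9597, θ₃ = 1.1345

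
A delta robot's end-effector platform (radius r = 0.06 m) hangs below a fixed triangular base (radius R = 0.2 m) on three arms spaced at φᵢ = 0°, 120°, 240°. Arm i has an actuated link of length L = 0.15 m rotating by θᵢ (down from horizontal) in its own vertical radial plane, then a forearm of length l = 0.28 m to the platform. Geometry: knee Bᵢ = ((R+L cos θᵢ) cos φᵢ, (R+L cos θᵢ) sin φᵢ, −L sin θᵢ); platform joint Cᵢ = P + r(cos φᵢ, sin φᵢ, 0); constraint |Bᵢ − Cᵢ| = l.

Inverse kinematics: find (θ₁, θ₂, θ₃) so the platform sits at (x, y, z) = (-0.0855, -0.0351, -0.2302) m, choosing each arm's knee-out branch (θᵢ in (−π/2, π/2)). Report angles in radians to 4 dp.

θ₁ = 1.3087, θ₂ = 0.7857, θ₃ = 0.3488

φ1=0.0° → target in arm frame (-0.0855, -0.0351)
  A=0.2255, B=-0.2302, C=(l²−L²−A²−y'²−z²)/(2L)=-0.1639
  θ1 = atan2(B,A) + arccos(C/0.3222) = 1.3087
φ2=120.0° → target in arm frame (0.0124, 0.0916)
  A cos θ + B sin θ = C:  0.1276·cos θ + -0.2302·sin θ = -0.0726
  θ2 = atan2(B,A) + arccos(C/0.2632) = 0.7857
arm 3 (φ=240.0°): x'=0.0731, y'=-0.0565
  A=0.0669, B=-0.2302, C=(l²−L²−A²−y'²−z²)/(2L)=-0.0158
  θ3 = atan2(B,A) + arccos(C/0.2397) = 0.3488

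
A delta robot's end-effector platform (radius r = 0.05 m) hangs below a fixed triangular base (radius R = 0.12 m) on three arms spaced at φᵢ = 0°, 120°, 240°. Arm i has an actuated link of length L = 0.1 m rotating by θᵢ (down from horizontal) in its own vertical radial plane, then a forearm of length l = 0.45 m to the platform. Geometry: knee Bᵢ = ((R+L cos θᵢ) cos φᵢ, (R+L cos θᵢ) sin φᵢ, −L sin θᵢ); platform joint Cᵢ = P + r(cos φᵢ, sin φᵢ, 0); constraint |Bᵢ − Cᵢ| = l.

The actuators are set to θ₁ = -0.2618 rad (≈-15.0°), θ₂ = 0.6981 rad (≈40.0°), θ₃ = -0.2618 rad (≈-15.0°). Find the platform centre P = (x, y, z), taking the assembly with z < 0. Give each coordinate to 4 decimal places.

(0.0802, -0.1389, -0.3933)

S1 = (0.1666·cos0.0°, 0.1666·sin0.0°, 0.0259) = (0.1666, 0.0000, 0.0259)
S2 = (0.1466·cos120.0°, 0.1466·sin120.0°, -0.0643) = (-0.0733, 0.1270, -0.0643)
S3 = (0.1666·cos240.0°, 0.1666·sin240.0°, 0.0259) = (-0.0833, -0.1443, 0.0259)
subtract pairs → two planes through P
plane₁₂: -0.4798x+0.2539y+-0.1803z = -0.0028
Cramer: x(z) = 0.0030-0.1961z;  y(z) = -0.0053+0.3396z
into |P−S₁|² = l²: 1.1538z² + 0.0088z + -0.1751 = 0;  Δ = 0.8080;  z = -0.3933 or 0.3857 → z<0 root = -0.3933
x = 0.0802, y = -0.1389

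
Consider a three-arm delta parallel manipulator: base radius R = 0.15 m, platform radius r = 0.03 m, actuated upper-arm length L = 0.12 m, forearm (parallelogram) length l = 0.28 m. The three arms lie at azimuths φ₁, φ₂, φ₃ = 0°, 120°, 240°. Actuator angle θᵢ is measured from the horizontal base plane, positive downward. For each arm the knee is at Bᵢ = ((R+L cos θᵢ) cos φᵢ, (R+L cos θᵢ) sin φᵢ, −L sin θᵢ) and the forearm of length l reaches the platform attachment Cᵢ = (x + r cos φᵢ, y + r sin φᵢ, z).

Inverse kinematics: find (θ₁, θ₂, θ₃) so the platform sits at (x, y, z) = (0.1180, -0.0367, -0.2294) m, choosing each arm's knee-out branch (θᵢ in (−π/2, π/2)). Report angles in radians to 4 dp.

θ₁ = -0.1744, θ₂ = 1.3089, θ₃ = 0.9598

arm 1 (φ=0.0°): x'=0.1180, y'=-0.0367
  A=0.0020, B=-0.2294, C=(l²−L²−A²−y'²−z²)/(2L)=0.0418
  √(A²+B²)=0.2294;  θ1 = -1.5621+1.3877 ≈ -0.1744
rotate P by −φ2: (-0.0908, -0.0838, -0.2294)
  A cos θ + B sin θ = C:  0.2108·cos θ + -0.2294·sin θ = -0.1670
  γ=atan2(-0.2294,0.2108)=-0.8277;  ψ=arccos(-0.5361)=2.1366;  θ2=γ+ψ≈1.3089
φ3=240.0° → target in arm frame (-0.0272, 0.1205)
  A cos θ + B sin θ = C:  0.1472·cos θ + -0.2294·sin θ = -0.1034
  θ3 = atan2(B,A) + arccos(C/0.2726) = 0.9598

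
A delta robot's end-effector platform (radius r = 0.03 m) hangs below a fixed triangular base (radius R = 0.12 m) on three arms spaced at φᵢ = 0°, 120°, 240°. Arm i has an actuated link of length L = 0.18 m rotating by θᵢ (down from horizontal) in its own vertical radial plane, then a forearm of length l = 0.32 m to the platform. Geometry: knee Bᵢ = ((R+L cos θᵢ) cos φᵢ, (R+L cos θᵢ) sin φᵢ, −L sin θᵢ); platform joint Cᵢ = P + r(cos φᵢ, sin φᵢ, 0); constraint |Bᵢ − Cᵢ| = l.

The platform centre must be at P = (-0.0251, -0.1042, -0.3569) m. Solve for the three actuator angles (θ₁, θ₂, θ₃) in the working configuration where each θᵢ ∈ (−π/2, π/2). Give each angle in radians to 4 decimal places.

θ₁ = 0.9600, θ₂ = 1.1346, θ₃ = 0.4362

φ1=0.0° → target in arm frame (-0.0251, -0.1042)
  e−x'=0.1151;  (l²−L²−(e−x')²−y'²−z²)/2L = -0.2263
  γ=atan2(-0.3569,0.1151)=-1.2588;  ψ=arccos(-0.6036)=2.2188;  θ1=γ+ψ≈0.9600
arm 2 (φ=120.0°): x'=-0.0777, y'=0.0738
  A cos θ + B sin θ = C:  0.1677·cos θ + -0.3569·sin θ = -0.2526
  √(A²+B²)=0.3943;  θ2 = -1.1316+2.2662 ≈ 1.1346
arm 3 (φ=240.0°): x'=0.1028, y'=0.0304
  e−x'=-0.0128;  (l²−L²−(e−x')²−y'²−z²)/2L = -0.1624
  γ=atan2(-0.3569,-0.0128)=-1.6066;  ψ=arccos(-0.4547)=2.0429;  θ3=γ+ψ≈0.4362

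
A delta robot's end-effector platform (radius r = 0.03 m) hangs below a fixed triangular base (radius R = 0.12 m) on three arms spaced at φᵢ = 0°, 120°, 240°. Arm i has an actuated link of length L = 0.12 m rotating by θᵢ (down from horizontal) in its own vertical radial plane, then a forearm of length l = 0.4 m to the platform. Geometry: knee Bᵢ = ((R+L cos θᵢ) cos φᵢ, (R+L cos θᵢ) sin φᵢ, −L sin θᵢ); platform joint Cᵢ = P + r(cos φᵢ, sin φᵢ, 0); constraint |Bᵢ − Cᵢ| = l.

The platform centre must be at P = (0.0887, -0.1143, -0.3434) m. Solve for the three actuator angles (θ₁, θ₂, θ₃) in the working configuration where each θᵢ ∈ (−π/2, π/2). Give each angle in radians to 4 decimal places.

θ₁ = -0.1744, θ₂ = 0.8729, θ₃ = 0.0001

rotate P by −φ1: (0.0887, -0.1143, -0.3434)
  e−x'=0.0013;  (l²−L²−(e−x')²−y'²−z²)/2L = 0.0609
  γ=atan2(-0.3434,0.0013)=-1.5670;  ψ=arccos(0.1773)=1.3926;  θ1=γ+ψ≈-0.1744
φ2=120.0° → target in arm frame (-0.1433, -0.0197)
  e−x'=0.2333;  (l²−L²−(e−x')²−y'²−z²)/2L = -0.1132
  γ=atan2(-0.3434,0.2333)=-0.9740;  ψ=arccos(-0.2725)=1.8468;  θ2=γ+ψ≈0.8729
rotate P by −φ3: (0.0546, 0.1340, -0.3434)
  e−x'=0.0354;  (l²−L²−(e−x')²−y'²−z²)/2L = 0.0353
  γ=atan2(-0.3434,0.0354)=-1.4682;  ψ=arccos(0.1023)=1.4683;  θ3=γ+ψ≈0.0001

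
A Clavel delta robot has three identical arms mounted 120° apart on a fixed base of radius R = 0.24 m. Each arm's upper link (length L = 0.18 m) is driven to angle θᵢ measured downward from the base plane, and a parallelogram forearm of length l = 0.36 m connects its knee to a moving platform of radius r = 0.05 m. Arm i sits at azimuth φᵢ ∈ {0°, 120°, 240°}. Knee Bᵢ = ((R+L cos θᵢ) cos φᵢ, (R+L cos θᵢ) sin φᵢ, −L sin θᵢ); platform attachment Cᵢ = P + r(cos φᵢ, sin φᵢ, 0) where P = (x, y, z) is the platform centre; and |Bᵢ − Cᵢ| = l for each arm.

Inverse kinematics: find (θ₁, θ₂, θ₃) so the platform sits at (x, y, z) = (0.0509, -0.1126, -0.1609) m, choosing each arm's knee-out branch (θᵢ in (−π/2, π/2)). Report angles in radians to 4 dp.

φ1=0.0° → target in arm frame (0.0509, -0.1126)
  A cos θ + B sin θ = C:  0.1391·cos θ + -0.1609·sin θ = 0.1091
  √(A²+B²)=0.2127;  θ1 = -0.8579+1.0321 ≈ 0.1741
arm 2 (φ=120.0°): x'=-0.1230, y'=0.0122
  A cos θ + B sin θ = C:  0.3130·cos θ + -0.1609·sin θ = -0.0744
  θ2 = atan2(B,A) + arccos(C/0.3519) = 1.3090
φ3=240.0° → target in arm frame (0.0721, 0.1004)
  A=0.1179, B=-0.1609, C=(l²−L²−A²−y'²−z²)/(2L)=0.1315
  √(A²+B²)=0.1995;  θ3 = -0.9383+0.8513 ≈ -0.0869

θ₁ = 0.1741, θ₂ = 1.3090, θ₃ = -0.0869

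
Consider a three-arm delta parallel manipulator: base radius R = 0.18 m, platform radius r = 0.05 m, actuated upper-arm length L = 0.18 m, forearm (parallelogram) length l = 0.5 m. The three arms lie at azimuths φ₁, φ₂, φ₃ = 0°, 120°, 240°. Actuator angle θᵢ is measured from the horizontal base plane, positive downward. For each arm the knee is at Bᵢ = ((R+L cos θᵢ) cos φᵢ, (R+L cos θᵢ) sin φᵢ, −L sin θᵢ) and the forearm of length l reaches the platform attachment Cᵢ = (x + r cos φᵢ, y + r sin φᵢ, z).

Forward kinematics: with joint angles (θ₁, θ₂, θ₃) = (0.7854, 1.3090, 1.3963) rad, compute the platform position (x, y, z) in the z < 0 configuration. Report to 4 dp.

arm 1 at φ=0.0°: ρ1 = 0.2573;  S1 = (0.2573, 0.0000, -0.1273)
arm 2 at φ=120.0°: ρ2 = 0.1766;  S2 = (-0.0883, 0.1529, -0.1739)
arm 3 at φ=240.0°: ρ3 = 0.1613;  S3 = (-0.0806, -0.1396, -0.1773)
|S₂|²−|S₁|² = -0.0210;  |S₃|²−|S₁|² = -0.0250
[-0.6911 0.3059 -0.0932]·P = -0.0210;  [-0.6758 -0.2793 -0.1000]·P = -0.0250
det = 0.3997;  x = 0.0338+-0.1416z,  y = 0.0077+-0.0153z
sphere 1 gives Az²+Bz+C=0 with A=1.0203, B=0.3176, C=-0.1838;  B²−4AC=0.8509;  roots -0.6077, 0.2964;  negative root z = -0.6077
x = 0.1198, y = 0.0170

(0.1198, 0.0170, -0.6077)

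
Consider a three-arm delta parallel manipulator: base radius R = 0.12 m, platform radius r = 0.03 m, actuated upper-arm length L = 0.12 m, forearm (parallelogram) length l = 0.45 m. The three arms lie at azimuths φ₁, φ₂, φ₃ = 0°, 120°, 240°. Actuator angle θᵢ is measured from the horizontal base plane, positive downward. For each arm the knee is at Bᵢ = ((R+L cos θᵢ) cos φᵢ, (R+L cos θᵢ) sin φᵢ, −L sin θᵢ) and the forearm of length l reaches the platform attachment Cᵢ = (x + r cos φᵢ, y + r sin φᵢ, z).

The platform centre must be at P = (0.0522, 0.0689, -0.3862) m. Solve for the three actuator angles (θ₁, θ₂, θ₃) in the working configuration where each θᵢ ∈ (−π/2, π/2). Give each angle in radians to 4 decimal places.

θ₁ = -0.2620, θ₂ = -0.1744, θ₃ = 0.3491

φ1=0.0° → target in arm frame (0.0522, 0.0689)
  e−x'=0.0378;  (l²−L²−(e−x')²−y'²−z²)/2L = 0.1366
  γ=atan2(-0.3862,0.0378)=-1.4732;  ψ=arccos(0.3519)=1.2112;  θ1=γ+ψ≈-0.2620
rotate P by −φ2: (0.0336, -0.0797, -0.3862)
  A cos θ + B sin θ = C:  0.0564·cos θ + -0.3862·sin θ = 0.1226
  θ2 = atan2(B,A) + arccos(C/0.3903) = -0.1744
φ3=240.0° → target in arm frame (-0.0858, 0.0108)
  A cos θ + B sin θ = C:  0.1758·cos θ + -0.3862·sin θ = 0.0331
  √(A²+B²)=0.4243;  θ3 = -1.1437+1.4928 ≈ 0.3491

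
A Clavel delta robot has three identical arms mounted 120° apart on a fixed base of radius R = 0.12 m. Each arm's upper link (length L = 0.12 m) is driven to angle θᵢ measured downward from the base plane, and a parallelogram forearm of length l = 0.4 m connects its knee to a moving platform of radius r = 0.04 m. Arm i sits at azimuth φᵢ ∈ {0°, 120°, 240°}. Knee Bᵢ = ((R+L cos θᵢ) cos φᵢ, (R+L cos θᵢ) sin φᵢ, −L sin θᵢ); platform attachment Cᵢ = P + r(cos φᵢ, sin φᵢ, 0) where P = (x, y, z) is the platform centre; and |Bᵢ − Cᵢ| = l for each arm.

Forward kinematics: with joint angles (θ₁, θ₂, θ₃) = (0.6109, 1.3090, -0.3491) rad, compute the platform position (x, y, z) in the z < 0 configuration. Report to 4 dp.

centre 1 = (0.1783·cos0.0°, 0.1783·sin0.0°, -0.0688) = (0.1783, 0.0000, -0.0688)
arm 2 at φ=120.0°: (R−r)+L cos θ2 = 0.1111;  centre 2 = (-0.0555, 0.0962, -0.1159)
φ3=240.0°: virtual centre (-0.0964, -0.1669, 0.0410), radius l
eliminate P² terms by subtracting sphere 1 from 2 and 3
plane₁₂: -0.4676x+0.1924y+-0.0942z = -0.0108
Cramer: x(z) = 0.0120+0.0414z;  y(z) = -0.0267+0.5901z
sphere 1 gives Az²+Bz+C=0 with A=1.3499, B=0.0924, C=-0.1269;  B²−4AC=0.6938;  roots -0.3427, 0.2743;  negative root z = -0.3427
x = -0.0022, y = -0.2290

(-0.0022, -0.2290, -0.3427)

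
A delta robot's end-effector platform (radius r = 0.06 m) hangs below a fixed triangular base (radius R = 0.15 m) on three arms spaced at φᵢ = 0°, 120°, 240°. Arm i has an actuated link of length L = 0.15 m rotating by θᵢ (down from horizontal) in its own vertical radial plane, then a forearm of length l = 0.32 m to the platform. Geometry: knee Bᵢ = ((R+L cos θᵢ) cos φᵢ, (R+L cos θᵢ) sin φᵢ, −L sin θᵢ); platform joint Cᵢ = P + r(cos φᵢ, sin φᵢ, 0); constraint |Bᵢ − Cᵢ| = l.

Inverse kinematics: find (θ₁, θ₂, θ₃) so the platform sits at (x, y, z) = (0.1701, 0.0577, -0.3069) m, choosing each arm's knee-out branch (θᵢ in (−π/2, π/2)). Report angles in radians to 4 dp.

φ1=0.0° → target in arm frame (0.1701, 0.0577)
  A cos θ + B sin θ = C:  -0.0801·cos θ + -0.3069·sin θ = -0.0801
  √(A²+B²)=0.3172;  θ1 = -1.8261+1.8261 ≈ 0.0000
rotate P by −φ2: (-0.0351, -0.1762, -0.3069)
  A=0.1251, B=-0.3069, C=(l²−L²−A²−y'²−z²)/(2L)=-0.2032
  √(A²+B²)=0.3314;  θ2 = -1.1838+2.2309 ≈ 1.0471
arm 3 (φ=240.0°): x'=-0.1350, y'=0.1185
  A cos θ + B sin θ = C:  0.2250·cos θ + -0.3069·sin θ = -0.2632
  θ3 = atan2(B,A) + arccos(C/0.3806) = 1.3963

θ₁ = 0.0000, θ₂ = 1.0471, θ₃ = 1.3963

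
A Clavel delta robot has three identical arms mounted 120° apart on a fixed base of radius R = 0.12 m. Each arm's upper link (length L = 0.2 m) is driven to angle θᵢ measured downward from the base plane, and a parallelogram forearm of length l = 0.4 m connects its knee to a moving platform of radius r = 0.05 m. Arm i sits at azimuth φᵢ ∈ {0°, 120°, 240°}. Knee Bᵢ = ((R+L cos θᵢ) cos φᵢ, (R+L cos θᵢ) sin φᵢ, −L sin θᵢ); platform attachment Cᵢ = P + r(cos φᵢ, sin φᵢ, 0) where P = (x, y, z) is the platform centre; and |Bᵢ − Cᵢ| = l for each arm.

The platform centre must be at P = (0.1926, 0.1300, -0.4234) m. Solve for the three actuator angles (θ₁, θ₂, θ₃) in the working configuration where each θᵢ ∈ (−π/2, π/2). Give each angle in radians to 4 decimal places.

θ₁ = 0.2618, θ₂ = 0.8723, θ₃ = 1.3962

rotate P by −φ1: (0.1926, 0.1300, -0.4234)
  e−x'=-0.1226;  (l²−L²−(e−x')²−y'²−z²)/2L = -0.2280
  √(A²+B²)=0.4408;  θ1 = -1.8526+2.1144 ≈ 0.2618
φ2=120.0° → target in arm frame (0.0163, -0.2318)
  A=0.0537, B=-0.4234, C=(l²−L²−A²−y'²−z²)/(2L)=-0.2897
  θ2 = atan2(B,A) + arccos(C/0.4268) = 0.8723
φ3=240.0° → target in arm frame (-0.2089, 0.1018)
  A=0.2789, B=-0.4234, C=(l²−L²−A²−y'²−z²)/(2L)=-0.3685
  θ3 = atan2(B,A) + arccos(C/0.5070) = 1.3962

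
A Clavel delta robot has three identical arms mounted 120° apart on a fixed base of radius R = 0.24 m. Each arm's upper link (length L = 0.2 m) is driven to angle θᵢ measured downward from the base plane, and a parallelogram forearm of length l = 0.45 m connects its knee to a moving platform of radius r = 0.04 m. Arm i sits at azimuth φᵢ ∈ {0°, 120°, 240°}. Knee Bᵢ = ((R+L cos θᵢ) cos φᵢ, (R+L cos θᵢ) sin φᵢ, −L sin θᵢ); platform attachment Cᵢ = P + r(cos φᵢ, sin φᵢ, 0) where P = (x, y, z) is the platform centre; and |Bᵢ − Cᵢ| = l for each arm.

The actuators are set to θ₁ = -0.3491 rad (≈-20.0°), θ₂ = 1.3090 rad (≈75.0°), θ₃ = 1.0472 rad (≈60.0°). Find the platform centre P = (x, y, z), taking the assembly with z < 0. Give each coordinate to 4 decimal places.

centre 1 = (0.3879·cos0.0°, 0.3879·sin0.0°, 0.0684) = (0.3879, 0.0000, 0.0684)
arm 2 at φ=120.0°: (R−r)+L cos θ2 = 0.2518;  centre 2 = (-0.1259, 0.2180, -0.1932)
φ3=240.0°: virtual centre (-0.1500, -0.2598, -0.1732), radius l
subtract pairs → two planes through P
linear system: -1.0276x+0.4361y = -0.0545−-0.5232z; -1.0759x+-0.5196y = -0.0352−-0.4832z
Cramer: x(z) = 0.0435-0.4811z;  y(z) = -0.0224+0.0661z
sphere 1 gives Az²+Bz+C=0 with A=1.2358, B=0.1916, C=-0.0787;  B²−4AC=0.4257;  roots -0.3415, 0.1864;  negative root z = -0.3415
x = 0.2078, y = -0.0450

(0.2078, -0.0450, -0.3415)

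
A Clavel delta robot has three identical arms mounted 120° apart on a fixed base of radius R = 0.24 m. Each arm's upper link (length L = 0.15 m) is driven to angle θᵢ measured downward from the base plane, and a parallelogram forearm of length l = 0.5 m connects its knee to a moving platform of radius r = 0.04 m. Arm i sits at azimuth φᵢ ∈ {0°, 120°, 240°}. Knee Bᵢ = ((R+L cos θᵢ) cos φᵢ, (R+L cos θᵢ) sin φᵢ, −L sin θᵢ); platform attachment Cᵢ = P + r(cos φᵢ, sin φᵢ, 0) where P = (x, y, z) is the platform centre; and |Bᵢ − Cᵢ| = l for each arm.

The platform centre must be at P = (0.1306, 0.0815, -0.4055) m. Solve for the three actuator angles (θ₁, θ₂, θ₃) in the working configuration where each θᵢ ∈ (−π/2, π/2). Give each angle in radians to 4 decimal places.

rotate P by −φ1: (0.1306, 0.0815, -0.4055)
  A=0.0694, B=-0.4055, C=(l²−L²−A²−y'²−z²)/(2L)=0.1720
  √(A²+B²)=0.4114;  θ1 = -1.4013+1.1394 ≈ -0.2619
arm 2 (φ=120.0°): x'=0.0053, y'=-0.1539
  A=0.1947, B=-0.4055, C=(l²−L²−A²−y'²−z²)/(2L)=0.0049
  θ2 = atan2(B,A) + arccos(C/0.4498) = 0.4367
rotate P by −φ3: (-0.1359, 0.0724, -0.4055)
  A cos θ + B sin θ = C:  0.3359·cos θ + -0.4055·sin θ = -0.1833
  √(A²+B²)=0.5265;  θ3 = -0.8790+1.9263 ≈ 1.0473

θ₁ = -0.2619, θ₂ = 0.4367, θ₃ = 1.0473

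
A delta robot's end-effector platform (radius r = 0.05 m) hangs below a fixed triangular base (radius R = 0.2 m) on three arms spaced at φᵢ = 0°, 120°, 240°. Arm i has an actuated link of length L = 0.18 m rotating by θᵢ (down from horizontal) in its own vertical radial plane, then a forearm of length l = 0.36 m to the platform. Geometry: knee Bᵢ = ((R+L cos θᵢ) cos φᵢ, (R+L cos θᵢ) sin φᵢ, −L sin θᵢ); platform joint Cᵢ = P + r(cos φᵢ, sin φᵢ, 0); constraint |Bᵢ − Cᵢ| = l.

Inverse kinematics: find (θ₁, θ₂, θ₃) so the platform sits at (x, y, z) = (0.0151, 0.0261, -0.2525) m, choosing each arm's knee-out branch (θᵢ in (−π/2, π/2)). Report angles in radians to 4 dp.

arm 1 (φ=0.0°): x'=0.0151, y'=0.0261
  A cos θ + B sin θ = C:  0.1349·cos θ + -0.2525·sin θ = 0.0405
  θ1 = atan2(B,A) + arccos(C/0.2863) = 0.3489
arm 2 (φ=120.0°): x'=0.0151, y'=-0.0261
  e−x'=0.1349;  (l²−L²−(e−x')²−y'²−z²)/2L = 0.0404
  θ2 = atan2(B,A) + arccos(C/0.2863) = 0.3492
rotate P by −φ3: (-0.0302, 0.0000, -0.2525)
  A cos θ + B sin θ = C:  0.1802·cos θ + -0.2525·sin θ = 0.0027
  √(A²+B²)=0.3102;  θ3 = -0.9511+1.5619 ≈ 0.6109

θ₁ = 0.3489, θ₂ = 0.3492, θ₃ = 0.6109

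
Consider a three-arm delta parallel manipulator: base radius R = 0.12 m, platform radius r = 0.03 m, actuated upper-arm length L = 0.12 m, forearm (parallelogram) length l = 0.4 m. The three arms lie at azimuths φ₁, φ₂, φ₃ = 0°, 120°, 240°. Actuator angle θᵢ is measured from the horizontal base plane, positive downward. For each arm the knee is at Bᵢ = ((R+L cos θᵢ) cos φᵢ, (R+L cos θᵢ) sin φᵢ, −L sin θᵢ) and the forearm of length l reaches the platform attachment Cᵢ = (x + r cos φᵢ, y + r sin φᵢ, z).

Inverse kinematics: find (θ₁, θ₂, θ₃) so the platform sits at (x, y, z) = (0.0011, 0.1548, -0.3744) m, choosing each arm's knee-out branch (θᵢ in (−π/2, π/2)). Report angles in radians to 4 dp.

θ₁ = 0.5235, θ₂ = -0.0869, θ₃ = 1.0473

arm 1 (φ=0.0°): x'=0.0011, y'=0.1548
  A cos θ + B sin θ = C:  0.0889·cos θ + -0.3744·sin θ = -0.1102
  √(A²+B²)=0.3848;  θ1 = -1.3377+1.8612 ≈ 0.5235
φ2=120.0° → target in arm frame (0.1335, -0.0784)
  e−x'=-0.0435;  (l²−L²−(e−x')²−y'²−z²)/2L = -0.0109
  θ2 = atan2(B,A) + arccos(C/0.3769) = -0.0869
rotate P by −φ3: (-0.1346, -0.0764, -0.3744)
  e−x'=0.2246;  (l²−L²−(e−x')²−y'²−z²)/2L = -0.2120
  √(A²+B²)=0.4366;  θ3 = -1.0304+2.0777 ≈ 1.0473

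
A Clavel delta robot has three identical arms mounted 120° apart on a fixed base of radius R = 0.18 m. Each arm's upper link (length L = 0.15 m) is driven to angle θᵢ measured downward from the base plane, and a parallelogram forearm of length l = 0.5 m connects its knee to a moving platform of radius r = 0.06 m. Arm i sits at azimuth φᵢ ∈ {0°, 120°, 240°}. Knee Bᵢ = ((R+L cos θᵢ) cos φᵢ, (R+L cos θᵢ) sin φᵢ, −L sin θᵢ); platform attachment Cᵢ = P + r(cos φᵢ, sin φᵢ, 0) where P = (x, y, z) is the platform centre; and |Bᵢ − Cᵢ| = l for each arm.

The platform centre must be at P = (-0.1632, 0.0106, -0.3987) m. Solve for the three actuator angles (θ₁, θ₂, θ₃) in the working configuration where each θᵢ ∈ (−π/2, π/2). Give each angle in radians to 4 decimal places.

arm 1 (φ=0.0°): x'=-0.1632, y'=0.0106
  e−x'=0.2832;  (l²−L²−(e−x')²−y'²−z²)/2L = -0.0393
  γ=atan2(-0.3987,0.2832)=-0.9532;  ψ=arccos(-0.0803)=1.6512;  θ1=γ+ψ≈0.6980
rotate P by −φ2: (0.0908, 0.1360, -0.3987)
  e−x'=0.0292;  (l²−L²−(e−x')²−y'²−z²)/2L = 0.1639
  θ2 = atan2(B,A) + arccos(C/0.3998) = -0.3494
φ3=240.0° → target in arm frame (0.0724, -0.1466)
  A cos θ + B sin θ = C:  0.0476·cos θ + -0.3987·sin θ = 0.1492
  θ3 = atan2(B,A) + arccos(C/0.4015) = -0.2620

θ₁ = 0.6980, θ₂ = -0.3494, θ₃ = -0.2620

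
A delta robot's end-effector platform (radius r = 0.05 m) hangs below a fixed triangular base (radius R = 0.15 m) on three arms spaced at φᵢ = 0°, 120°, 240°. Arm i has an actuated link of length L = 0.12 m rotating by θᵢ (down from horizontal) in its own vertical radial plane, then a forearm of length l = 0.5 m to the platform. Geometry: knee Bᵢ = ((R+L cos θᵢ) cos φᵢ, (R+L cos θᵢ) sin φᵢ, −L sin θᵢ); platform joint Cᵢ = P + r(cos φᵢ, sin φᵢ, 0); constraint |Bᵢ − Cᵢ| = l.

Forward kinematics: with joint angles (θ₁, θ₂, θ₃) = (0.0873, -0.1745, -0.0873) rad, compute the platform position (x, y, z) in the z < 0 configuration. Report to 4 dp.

(-0.0348, 0.0118, -0.4408)

arm 1 at φ=0.0°: ρ1 = 0.2195;  centre 1 = (0.2195, 0.0000, -0.0105)
arm 2 at φ=120.0°: ρ2 = 0.2182;  centre 2 = (-0.1091, 0.1889, 0.0208)
φ3=240.0°: virtual centre (-0.1098, -0.1901, 0.0105), radius l
|centre ₂|²−|centre ₁|² = -0.0003;  |centre ₃|²−|centre ₁|² = 0.0000
linear system: -0.6573x+0.3779y = -0.0003−0.0626z; -0.6586x+-0.3803y = 0.0000−0.0419z
det = 0.4988;  x = 0.0002+0.0794z,  y = -0.0004+-0.0275z
into |P−centre ₁|² = l²: 1.0071z² + -0.0139z + -0.2018 = 0;  Δ = 0.8130;  z = -0.4408 or 0.4546 → z<0 root = -0.4408
x = -0.0348, y = 0.0118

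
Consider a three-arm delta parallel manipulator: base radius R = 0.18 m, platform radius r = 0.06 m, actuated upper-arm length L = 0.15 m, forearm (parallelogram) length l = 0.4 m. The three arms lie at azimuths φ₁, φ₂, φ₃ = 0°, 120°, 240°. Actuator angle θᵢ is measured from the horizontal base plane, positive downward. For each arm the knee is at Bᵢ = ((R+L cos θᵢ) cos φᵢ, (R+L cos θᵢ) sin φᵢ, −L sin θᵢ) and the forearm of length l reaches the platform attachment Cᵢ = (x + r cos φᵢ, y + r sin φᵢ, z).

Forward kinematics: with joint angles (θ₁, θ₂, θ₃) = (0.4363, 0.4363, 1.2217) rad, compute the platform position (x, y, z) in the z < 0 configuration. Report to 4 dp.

(0.0683, 0.1183, -0.3962)

S1 = (0.2559·cos0.0°, 0.2559·sin0.0°, -0.0634) = (0.2559, 0.0000, -0.0634)
φ2=120.0°: virtual centre (-0.1280, 0.2217, -0.0634), radius l
arm 3 at φ=240.0°: ρ3 = 0.1713;  S3 = (-0.0857, -0.1484, -0.1410)
eliminate P² terms by subtracting sphere 1 from 2 and 3
[-0.7678 0.4433 0.0000]·P = 0.0000;  [-0.6832 -0.2967 -0.1551]·P = -0.0203
det = 0.5307;  x = 0.0170+-0.1296z,  y = 0.0294+-0.2244z
sphere 1 gives Az²+Bz+C=0 with A=1.0672, B=0.1755, C=-0.0980;  B²−4AC=0.4492;  roots -0.3962, 0.2318;  negative root z = -0.3962
x = 0.0683, y = 0.1183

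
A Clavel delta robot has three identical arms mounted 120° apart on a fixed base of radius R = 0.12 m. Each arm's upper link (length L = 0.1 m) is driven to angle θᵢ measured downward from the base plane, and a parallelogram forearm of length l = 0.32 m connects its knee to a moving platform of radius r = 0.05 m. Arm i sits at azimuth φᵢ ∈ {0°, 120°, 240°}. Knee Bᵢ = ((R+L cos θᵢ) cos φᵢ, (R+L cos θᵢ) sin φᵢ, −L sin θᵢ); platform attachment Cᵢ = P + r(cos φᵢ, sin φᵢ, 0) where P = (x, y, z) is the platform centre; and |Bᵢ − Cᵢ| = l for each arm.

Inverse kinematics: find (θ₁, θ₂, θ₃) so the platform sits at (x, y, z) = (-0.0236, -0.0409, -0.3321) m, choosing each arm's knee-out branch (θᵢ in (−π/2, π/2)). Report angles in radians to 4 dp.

θ₁ = 0.6977, θ₂ = 0.6978, θ₃ = 0.3487

rotate P by −φ1: (-0.0236, -0.0409, -0.3321)
  A cos θ + B sin θ = C:  0.0936·cos θ + -0.3321·sin θ = -0.1416
  √(A²+B²)=0.3450;  θ1 = -1.2961+1.9937 ≈ 0.6977
rotate P by −φ2: (-0.0236, 0.0409, -0.3321)
  A cos θ + B sin θ = C:  0.0936·cos θ + -0.3321·sin θ = -0.1416
  γ=atan2(-0.3321,0.0936)=-1.2960;  ψ=arccos(-0.4105)=1.9938;  θ2=γ+ψ≈0.6978
φ3=240.0° → target in arm frame (0.0472, 0.0000)
  A=0.0228, B=-0.3321, C=(l²−L²−A²−y'²−z²)/(2L)=-0.0920
  θ3 = atan2(B,A) + arccos(C/0.3329) = 0.3487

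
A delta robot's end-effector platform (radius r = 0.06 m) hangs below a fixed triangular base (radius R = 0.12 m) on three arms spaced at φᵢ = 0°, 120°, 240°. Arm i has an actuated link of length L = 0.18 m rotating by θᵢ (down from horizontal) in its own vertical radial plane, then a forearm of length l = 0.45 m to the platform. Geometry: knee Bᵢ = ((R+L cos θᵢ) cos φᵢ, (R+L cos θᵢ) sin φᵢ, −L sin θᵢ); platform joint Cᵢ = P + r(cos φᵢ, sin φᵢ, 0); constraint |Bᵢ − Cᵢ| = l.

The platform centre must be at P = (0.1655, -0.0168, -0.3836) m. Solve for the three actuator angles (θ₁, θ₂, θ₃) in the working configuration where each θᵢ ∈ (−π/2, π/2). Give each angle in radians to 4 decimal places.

rotate P by −φ1: (0.1655, -0.0168, -0.3836)
  A=-0.1055, B=-0.3836, C=(l²−L²−A²−y'²−z²)/(2L)=0.0321
  √(A²+B²)=0.3978;  θ1 = -1.8392+1.4901 ≈ -0.3490
φ2=120.0° → target in arm frame (-0.0973, -0.1349)
  e−x'=0.1573;  (l²−L²−(e−x')²−y'²−z²)/2L = -0.0555
  γ=atan2(-0.3836,0.1573)=-1.1816;  ψ=arccos(-0.1340)=1.7052;  θ2=γ+ψ≈0.5235
arm 3 (φ=240.0°): x'=-0.0682, y'=0.1517
  A cos θ + B sin θ = C:  0.1282·cos θ + -0.3836·sin θ = -0.0458
  √(A²+B²)=0.4045;  θ3 = -1.2483+1.6844 ≈ 0.4361

θ₁ = -0.3490, θ₂ = 0.5235, θ₃ = 0.4361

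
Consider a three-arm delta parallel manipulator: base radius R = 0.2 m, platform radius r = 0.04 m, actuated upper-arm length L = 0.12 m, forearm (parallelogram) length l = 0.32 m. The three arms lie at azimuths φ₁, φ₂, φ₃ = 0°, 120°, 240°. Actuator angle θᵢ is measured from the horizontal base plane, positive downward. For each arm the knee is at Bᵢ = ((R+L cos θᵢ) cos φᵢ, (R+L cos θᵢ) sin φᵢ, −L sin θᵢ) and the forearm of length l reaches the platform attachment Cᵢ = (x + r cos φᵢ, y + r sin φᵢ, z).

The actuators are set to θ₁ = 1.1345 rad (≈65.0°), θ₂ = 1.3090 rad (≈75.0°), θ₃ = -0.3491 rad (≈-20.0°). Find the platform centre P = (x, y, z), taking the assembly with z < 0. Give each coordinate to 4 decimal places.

centre 1 = (0.2107·cos0.0°, 0.2107·sin0.0°, -0.1088) = (0.2107, 0.0000, -0.1088)
φ2=120.0°: virtual centre (-0.0955, 0.1655, -0.1159), radius l
centre 3 = (0.2728·cos240.0°, 0.2728·sin240.0°, 0.0410) = (-0.1364, -0.2362, 0.0410)
|centre ₂|²−|centre ₁|² = -0.0063;  |centre ₃|²−|centre ₁|² = 0.0199
linear system: -0.6125x+0.3309y = -0.0063−-0.0143z; -0.6942x+-0.4724y = 0.0199−0.2996z
Cramer: x(z) = -0.0069+0.1780z;  y(z) = -0.0318+0.3727z
quadratic in z: (1.1705)z²+(0.1163)z+(-0.0422)=0, √Δ=0.4594 → z ∈ {-0.2459, 0.1466}; z = -0.2459 (taking z<0)
x = -0.0507, y = -0.1235

(-0.0507, -0.1235, -0.2459)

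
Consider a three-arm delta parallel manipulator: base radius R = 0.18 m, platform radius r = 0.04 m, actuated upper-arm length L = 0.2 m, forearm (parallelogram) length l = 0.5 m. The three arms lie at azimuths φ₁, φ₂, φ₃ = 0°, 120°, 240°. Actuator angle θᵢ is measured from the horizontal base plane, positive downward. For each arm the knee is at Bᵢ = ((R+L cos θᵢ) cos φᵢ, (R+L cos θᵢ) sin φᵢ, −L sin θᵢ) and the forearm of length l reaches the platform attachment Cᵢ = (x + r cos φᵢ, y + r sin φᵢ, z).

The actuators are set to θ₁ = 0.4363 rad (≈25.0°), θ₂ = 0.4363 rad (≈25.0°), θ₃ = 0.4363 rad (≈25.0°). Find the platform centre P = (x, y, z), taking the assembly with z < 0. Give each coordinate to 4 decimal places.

(0.0000, 0.0000, -0.4676)

arm 1 at φ=0.0°: ρ1 = 0.3213;  O1 = (0.3213, 0.0000, -0.0845)
arm 2 at φ=120.0°: ρ2 = 0.3213;  O2 = (-0.1606, 0.2782, -0.0845)
φ3=240.0°: virtual centre (-0.1606, -0.2782, -0.0845), radius l
eliminate P² terms by subtracting sphere 1 from 2 and 3
plane₁₂: -0.9638x+0.5564y+0.0000z = 0.0000
Cramer: x(z) = 0.0000+0.0000z;  y(z) = 0.0000+0.0000z
into |P−O₁|² = l²: 1.0000z² + 0.1690z + -0.1396 = 0;  Δ = 0.5872;  z = -0.4676 or 0.2986 → z<0 root = -0.4676
x = 0.0000, y = 0.0000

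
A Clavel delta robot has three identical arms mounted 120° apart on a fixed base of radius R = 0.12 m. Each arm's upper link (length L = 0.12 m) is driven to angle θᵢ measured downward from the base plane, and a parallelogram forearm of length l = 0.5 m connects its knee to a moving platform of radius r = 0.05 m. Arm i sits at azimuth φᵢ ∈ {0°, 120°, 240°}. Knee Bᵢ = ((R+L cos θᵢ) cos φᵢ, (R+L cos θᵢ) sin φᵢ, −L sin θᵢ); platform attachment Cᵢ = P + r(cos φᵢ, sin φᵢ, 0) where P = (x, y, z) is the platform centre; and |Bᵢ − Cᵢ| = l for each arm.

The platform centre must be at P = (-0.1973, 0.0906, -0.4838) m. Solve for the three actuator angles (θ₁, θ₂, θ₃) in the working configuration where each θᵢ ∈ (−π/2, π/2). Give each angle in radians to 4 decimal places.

arm 1 (φ=0.0°): x'=-0.1973, y'=0.0906
  e−x'=0.2673;  (l²−L²−(e−x')²−y'²−z²)/2L = -0.3255
  θ1 = atan2(B,A) + arccos(C/0.5527) = 1.1345
arm 2 (φ=120.0°): x'=0.1771, y'=0.1256
  A=-0.1071, B=-0.4838, C=(l²−L²−A²−y'²−z²)/(2L)=-0.1071
  √(A²+B²)=0.4955;  θ2 = -1.7887+1.7886 ≈ 0.0000
arm 3 (φ=240.0°): x'=0.0202, y'=-0.2162
  A=0.0498, B=-0.4838, C=(l²−L²−A²−y'²−z²)/(2L)=-0.1986
  γ=atan2(-0.4838,0.0498)=-1.4682;  ψ=arccos(-0.4084)=1.9915;  θ3=γ+ψ≈0.5233

θ₁ = 1.1345, θ₂ = 0.0000, θ₃ = 0.5233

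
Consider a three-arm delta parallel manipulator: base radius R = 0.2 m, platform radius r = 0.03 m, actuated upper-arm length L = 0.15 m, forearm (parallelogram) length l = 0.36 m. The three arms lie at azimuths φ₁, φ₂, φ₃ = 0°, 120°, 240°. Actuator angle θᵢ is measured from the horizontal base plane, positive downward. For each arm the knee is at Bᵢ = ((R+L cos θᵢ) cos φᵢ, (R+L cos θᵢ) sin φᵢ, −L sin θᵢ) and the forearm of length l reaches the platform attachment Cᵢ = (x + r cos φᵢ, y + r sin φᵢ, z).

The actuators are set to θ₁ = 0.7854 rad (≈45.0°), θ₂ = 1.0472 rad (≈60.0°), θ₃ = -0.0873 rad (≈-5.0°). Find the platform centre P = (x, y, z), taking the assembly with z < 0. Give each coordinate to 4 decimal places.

S1 = (0.2761·cos0.0°, 0.2761·sin0.0°, -0.1061) = (0.2761, 0.0000, -0.1061)
φ2=120.0°: virtual centre (-0.1225, 0.2122, -0.1299), radius l
S3 = (0.3194·cos240.0°, 0.3194·sin240.0°, 0.0131) = (-0.1597, -0.2766, 0.0131)
subtract pairs → two planes through P
linear system: -0.7971x+0.4244y = -0.0106−-0.0477z; -0.8716x+-0.5533y = 0.0147−0.2383z
det = 0.8109;  x = -0.0005+0.0922z,  y = -0.0258+0.2855z
sphere 1 gives Az²+Bz+C=0 with A=1.0900, B=0.1464, C=-0.0412;  B²−4AC=0.2010;  roots -0.2728, 0.1385;  negative root z = -0.2728
x = -0.0257, y = -0.1037

(-0.0257, -0.1037, -0.2728)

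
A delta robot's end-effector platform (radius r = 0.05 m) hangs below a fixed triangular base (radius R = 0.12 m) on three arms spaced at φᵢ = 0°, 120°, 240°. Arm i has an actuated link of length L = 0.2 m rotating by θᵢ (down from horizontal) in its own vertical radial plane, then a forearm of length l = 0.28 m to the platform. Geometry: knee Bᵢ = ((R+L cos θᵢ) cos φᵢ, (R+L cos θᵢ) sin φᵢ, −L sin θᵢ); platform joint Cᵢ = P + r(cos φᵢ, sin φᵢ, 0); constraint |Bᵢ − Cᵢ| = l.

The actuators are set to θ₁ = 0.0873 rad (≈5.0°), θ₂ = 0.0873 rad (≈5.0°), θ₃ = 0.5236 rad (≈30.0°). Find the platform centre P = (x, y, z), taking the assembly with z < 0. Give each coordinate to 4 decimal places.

(0.0172, 0.0299, -0.1358)

arm 1 at φ=0.0°: (R−r)+L cos θ1 = 0.2692;  centre 1 = (0.2692, 0.0000, -0.0174)
arm 2 at φ=120.0°: (R−r)+L cos θ2 = 0.2692;  centre 2 = (-0.1346, 0.2332, -0.0174)
φ3=240.0°: virtual centre (-0.1216, -0.2106, -0.1000), radius l
subtract pairs → two planes through P
linear system: -0.8077x+0.4663y = 0.0000−0.0000z; -0.7817x+-0.4212y = -0.0036−-0.1651z
Cramer: x(z) = 0.0024-0.1093z;  y(z) = 0.0042-0.1892z
quadratic in z: (1.0478)z²+(0.0916)z+(-0.0069)=0, √Δ=0.1930 → z ∈ {-0.1358, 0.0484}; z = -0.1358 (taking z<0)
x = 0.0172, y = 0.0299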